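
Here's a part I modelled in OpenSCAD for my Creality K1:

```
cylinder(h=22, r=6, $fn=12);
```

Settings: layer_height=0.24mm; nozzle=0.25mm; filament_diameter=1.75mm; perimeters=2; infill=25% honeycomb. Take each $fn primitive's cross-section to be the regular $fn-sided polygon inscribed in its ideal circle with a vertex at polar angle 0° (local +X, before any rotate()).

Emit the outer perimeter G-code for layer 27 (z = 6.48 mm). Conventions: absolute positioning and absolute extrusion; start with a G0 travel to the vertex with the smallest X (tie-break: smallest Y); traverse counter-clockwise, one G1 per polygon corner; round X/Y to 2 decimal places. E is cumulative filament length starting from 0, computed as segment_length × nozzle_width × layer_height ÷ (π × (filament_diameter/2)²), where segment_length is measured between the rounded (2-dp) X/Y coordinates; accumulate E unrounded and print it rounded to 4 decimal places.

G0 X-6.00 Y0.00 Z6.48
G1 X-5.20 Y-3.00 E0.0775
G1 X-3.00 Y-5.20 E0.1551
G1 X0.00 Y-6.00 E0.2325
G1 X3.00 Y-5.20 E0.3100
G1 X5.20 Y-3.00 E0.3876
G1 X6.00 Y0.00 E0.4650
G1 X5.20 Y3.00 E0.5425
G1 X3.00 Y5.20 E0.6201
G1 X0.00 Y6.00 E0.6975
G1 X-3.00 Y5.20 E0.7750
G1 X-5.20 Y3.00 E0.8526
G1 X-6.00 Y0.00 E0.9300

At z = 6.48 mm: the r=6 cylinder contributes a regular 12-gon of circumradius 6. The outline is a single polygon with 12 vertices. Extrusion per mm of travel: 0.25 × 0.24 / (π × 0.875²) = 0.024945. Accumulating E over each segment gives final E = 0.9300.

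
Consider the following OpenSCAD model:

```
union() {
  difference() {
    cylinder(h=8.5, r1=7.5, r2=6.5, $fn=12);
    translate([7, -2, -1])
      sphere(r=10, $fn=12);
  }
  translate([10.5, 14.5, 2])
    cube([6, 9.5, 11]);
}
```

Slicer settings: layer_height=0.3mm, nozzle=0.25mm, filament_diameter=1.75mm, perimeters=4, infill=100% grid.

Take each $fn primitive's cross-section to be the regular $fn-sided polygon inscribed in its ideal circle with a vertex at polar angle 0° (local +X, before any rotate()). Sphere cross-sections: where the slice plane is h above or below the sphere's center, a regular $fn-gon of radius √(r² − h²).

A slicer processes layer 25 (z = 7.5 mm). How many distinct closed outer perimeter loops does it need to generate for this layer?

2

At z = 7.5 mm: the cone (r1=7.5→r2=6.5) has section circumradius 6.618 here — a regular 12-gon; the sphere at (7, -2): section is a regular 12-gon, circumradius = √(r²−h²) = √(10²−8.5²) = 5.268; Subtracting the remaining from the first: starting from the cone, the r=10 sphere at (7, -2) partially overlaps it — only the 26.95 mm² overlap (of its 83.25 mm²) is removed, clipping the outline — 1 connected region; the cube at (10.5, 14.5) (footprint 6×9.5) is included at this height; Taking the union: the 2 present regions are separate (no shared area or edge), so areas and boundary lengths simply add and each stays a separate island — 2 connected regions. The result has 2 disconnected regions.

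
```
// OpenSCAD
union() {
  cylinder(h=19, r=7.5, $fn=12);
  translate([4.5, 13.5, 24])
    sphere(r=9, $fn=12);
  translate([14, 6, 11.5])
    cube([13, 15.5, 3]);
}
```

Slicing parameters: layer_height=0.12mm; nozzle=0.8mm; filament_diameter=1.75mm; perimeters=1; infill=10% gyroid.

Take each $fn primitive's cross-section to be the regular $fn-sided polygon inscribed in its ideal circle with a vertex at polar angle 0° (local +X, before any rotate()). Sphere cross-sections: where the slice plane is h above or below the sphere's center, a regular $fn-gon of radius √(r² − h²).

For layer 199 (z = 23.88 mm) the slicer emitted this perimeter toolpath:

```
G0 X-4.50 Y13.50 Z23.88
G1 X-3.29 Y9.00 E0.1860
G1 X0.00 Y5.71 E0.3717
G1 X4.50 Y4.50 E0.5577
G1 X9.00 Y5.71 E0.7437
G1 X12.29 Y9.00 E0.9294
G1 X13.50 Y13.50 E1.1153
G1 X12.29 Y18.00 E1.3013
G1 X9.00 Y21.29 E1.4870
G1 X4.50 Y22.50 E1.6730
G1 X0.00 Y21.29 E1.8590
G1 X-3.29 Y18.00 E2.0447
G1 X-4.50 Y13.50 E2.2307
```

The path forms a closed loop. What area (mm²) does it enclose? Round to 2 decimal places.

Apply the shoelace formula to the sequence of (X, Y) vertices; enclosed area = 242.87 mm².

242.87 mm²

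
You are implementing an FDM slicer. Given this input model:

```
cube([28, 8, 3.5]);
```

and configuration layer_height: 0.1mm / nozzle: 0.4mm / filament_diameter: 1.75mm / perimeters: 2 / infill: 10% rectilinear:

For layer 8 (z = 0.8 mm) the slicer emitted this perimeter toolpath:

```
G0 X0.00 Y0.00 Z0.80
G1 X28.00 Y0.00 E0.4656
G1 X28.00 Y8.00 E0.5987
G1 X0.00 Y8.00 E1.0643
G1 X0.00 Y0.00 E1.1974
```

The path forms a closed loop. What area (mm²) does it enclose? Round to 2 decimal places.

Apply the shoelace formula to the sequence of (X, Y) vertices; enclosed area = 224.00 mm².

224.00 mm²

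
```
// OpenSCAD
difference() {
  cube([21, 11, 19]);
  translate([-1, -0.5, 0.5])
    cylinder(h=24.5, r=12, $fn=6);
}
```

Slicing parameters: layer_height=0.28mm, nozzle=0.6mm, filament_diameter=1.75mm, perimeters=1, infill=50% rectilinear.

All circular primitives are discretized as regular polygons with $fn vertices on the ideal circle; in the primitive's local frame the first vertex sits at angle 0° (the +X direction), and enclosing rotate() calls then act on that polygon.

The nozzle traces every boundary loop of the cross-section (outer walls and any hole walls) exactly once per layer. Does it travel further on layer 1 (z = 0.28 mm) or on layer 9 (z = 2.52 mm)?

Layer 1 (z = 0.28): the cube (footprint 21×11) is included at this height (perimeter 64.00 mm); the cylinder at (-1, -0.5) is not intersected at this z (z outside [0.5, 25]); Subtracting the remaining from the first: none of the subtracted shapes is present at this height, so the 21×11 cube is unchanged — boundary = 64.00 mm. So its perimeter = 64.00 mm. Layer 9 (z = 2.52): the cube (footprint 21×11) is included at this height (perimeter 64.00 mm); the r=12 cylinder at (-1, -0.5) gives a regular 6-gon of circumradius 12 (constant along its height) (perimeter = 2·6·12.000·sin(180°/6) = 72.00 mm); After the difference (first − rest): starting from the 21×11 cube, the r=12 cylinder at (-1, -0.5) partially overlaps it — only the 77.71 mm² overlap (of its 374.12 mm²) is removed, clipping the outline — boundary = 59.82 mm. So its perimeter = 59.82 mm. Layer 1 is larger (64.00 vs 59.82 mm).

layer 1 (z = 0.28 mm)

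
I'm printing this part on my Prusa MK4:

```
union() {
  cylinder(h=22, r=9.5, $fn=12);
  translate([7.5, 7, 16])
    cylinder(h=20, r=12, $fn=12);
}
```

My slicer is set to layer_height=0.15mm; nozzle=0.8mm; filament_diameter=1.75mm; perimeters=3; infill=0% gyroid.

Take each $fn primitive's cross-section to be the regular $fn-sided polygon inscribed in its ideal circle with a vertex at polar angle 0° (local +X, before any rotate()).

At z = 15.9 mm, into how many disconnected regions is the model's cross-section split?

At z = 15.9 mm: the cylinder: section is a regular 12-gon, circumradius r=9.5; the cylinder at (7.5, 7) is not intersected at this z (z outside [16, 36]); Combining (union): only the r=9.5 cylinder is present, so the union is just that shape — 1 connected region. The result has 1 disconnected region.

1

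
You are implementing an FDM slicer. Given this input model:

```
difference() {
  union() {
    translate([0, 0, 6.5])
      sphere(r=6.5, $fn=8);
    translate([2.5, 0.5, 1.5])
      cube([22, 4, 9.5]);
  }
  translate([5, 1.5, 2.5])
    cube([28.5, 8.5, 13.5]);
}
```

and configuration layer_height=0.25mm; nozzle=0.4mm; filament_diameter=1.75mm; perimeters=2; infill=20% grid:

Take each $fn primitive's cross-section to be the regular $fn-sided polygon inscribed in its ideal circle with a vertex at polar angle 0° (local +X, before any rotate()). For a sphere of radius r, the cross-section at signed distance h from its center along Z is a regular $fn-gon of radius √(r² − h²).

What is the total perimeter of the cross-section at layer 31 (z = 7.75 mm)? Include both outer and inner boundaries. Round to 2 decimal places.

77.04 mm

At z = 7.75 mm: the sphere: section is a regular 8-gon, circumradius = √(r²−h²) = √(6.5²−1.25²) = 6.379 (perimeter = 2·8·6.379·sin(180°/8) = 39.06 mm); the 22×4 cube at (2.5, 0.5) contributes its full rectangle (perimeter 52.00 mm); Taking the union: the regions partially overlap (shared area 11.37 mm²), so the edge portions inside another operand are dropped and the merged outline is re-measured after clipping — boundary = 77.04 mm; the cube at (5, 1.5) (footprint 28.5×8.5) is included at this height (perimeter 74.00 mm); Taking the first minus the rest: starting from the result so far, the 28.5×8.5 cube at (5, 1.5) partially overlaps it — only the 58.50 mm² overlap (of its 242.25 mm²) is removed, clipping the outline — boundary = 77.04 mm. Overall, the cross-section is a single solid region. Total boundary length (outer) = 77.04 mm.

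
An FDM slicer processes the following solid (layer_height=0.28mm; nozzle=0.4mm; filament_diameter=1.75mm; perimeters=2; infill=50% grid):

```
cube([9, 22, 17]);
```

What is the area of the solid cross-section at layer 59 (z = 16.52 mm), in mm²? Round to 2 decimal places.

At z = 16.52 mm: the cube (footprint 9×22) is included at this height (area 198.00 mm²). Overall, the cross-section is a single solid region. Net area = 198.00 mm².

198.00 mm²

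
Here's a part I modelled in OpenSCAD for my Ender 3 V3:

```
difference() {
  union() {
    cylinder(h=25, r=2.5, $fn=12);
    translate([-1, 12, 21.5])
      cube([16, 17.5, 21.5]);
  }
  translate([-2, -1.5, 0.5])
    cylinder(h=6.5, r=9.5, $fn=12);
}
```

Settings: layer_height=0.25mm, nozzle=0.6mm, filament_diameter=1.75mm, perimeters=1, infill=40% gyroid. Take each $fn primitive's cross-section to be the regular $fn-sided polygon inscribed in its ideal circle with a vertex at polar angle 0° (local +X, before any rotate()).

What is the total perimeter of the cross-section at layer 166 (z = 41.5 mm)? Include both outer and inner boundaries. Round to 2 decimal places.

At z = 41.5 mm: the cylinder is absent (z outside [0, 25]); the 16×17.5 cube at (-1, 12) contributes its full rectangle (perimeter 67.00 mm); Taking the union: only the 16×17.5 cube at (-1, 12) is present, so the union is just that shape — boundary = 67.00 mm; the cylinder at (-2, -1.5) is absent (z outside [0.5, 7]); After the difference (first − rest): none of the subtracted shapes is present at this height, so the result so far is unchanged — boundary = 67.00 mm. Overall, the cross-section is a single solid region. Total boundary length (outer) = 67.00 mm.

67.00 mm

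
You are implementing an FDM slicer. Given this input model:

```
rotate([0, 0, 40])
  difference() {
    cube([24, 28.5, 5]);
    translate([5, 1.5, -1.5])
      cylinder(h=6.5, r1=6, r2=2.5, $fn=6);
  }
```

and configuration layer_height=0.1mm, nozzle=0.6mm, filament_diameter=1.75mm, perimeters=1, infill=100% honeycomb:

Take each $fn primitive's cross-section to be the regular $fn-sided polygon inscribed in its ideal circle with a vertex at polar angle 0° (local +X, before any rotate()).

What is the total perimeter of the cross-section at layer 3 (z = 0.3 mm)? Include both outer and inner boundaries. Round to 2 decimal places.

115.00 mm

At z = 0.3 mm: the cube (footprint 24×28.5) is included at this height (perimeter 105.00 mm); the cone at (5, 1.5): at t=0.277 of its height the radius interpolates to r₁+(r₂−r₁)t = 5.031, giving a regular 6-gon of that circumradius (perimeter = 2·6·5.031·sin(180°/6) = 30.18 mm); Subtracting the remaining from the first: starting from the 24×28.5 cube, the cone at (5, 1.5) partially overlaps it — only the 46.67 mm² overlap (of its 65.75 mm²) is removed, clipping the outline — boundary = 115.00 mm; (rotated 40° about Z; rotation is an isometry so areas/perimeters/island counts are preserved). Overall, the cross-section has 2 separate islands. Total boundary length (outer) = 115.00 mm.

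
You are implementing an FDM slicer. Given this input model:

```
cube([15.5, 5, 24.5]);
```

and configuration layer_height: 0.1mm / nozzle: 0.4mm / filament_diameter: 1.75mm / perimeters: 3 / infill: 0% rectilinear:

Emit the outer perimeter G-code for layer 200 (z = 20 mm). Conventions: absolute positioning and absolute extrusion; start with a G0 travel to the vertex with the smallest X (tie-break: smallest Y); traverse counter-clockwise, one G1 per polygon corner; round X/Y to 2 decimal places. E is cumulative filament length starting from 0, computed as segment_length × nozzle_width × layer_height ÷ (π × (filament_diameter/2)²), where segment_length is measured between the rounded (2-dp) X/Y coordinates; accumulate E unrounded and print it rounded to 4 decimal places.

At z = 20 mm: the cube (footprint 15.5×5) is included at this height. The outline is a single polygon with 4 vertices. Extrusion per mm of travel: 0.4 × 0.1 / (π × 0.875²) = 0.016630. Accumulating E over each segment gives final E = 0.6818.

G0 X0.00 Y0.00 Z20.00
G1 X15.50 Y0.00 E0.2578
G1 X15.50 Y5.00 E0.3409
G1 X0.00 Y5.00 E0.5987
G1 X0.00 Y0.00 E0.6818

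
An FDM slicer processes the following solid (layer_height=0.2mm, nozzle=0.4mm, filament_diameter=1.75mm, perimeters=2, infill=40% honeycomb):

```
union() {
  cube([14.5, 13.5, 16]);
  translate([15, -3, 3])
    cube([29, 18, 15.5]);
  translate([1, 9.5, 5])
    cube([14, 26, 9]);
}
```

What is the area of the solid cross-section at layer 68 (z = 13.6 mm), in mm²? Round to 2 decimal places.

1027.75 mm²

At z = 13.6 mm: the cube (footprint 14.5×13.5) is included at this height (area 195.75 mm²); the cube at (15, -3) is present — its section is the full 29×18 rectangle (area 522.00 mm²); the 14×26 cube at (1, 9.5) contributes its full rectangle (area 364.00 mm²); Combining (union): the regions partially overlap — summed areas 1081.75 mm² minus the doubly-counted overlap 54.00 mm² gives 1027.75 mm² — area = 1027.75 mm². Overall, the cross-section is a single solid region. Net area = 1027.75 mm².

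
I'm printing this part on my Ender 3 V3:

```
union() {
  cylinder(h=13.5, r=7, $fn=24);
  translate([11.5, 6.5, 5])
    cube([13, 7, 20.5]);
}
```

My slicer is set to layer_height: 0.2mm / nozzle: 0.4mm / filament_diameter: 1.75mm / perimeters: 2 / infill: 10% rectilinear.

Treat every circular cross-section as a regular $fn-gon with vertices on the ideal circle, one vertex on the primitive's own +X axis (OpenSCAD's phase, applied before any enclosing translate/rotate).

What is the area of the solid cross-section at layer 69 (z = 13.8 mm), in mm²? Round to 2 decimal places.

At z = 13.8 mm: the cylinder is not intersected at this z (z outside [0, 13.5]); the cube at (11.5, 6.5) (footprint 13×7) is included at this height (area 91.00 mm²); Taking the union: only the 13×7 cube at (11.5, 6.5) is present, so the union is just that shape — area = 91.00 mm². Overall, the cross-section is a single solid region. Net area = 91.00 mm².

91.00 mm²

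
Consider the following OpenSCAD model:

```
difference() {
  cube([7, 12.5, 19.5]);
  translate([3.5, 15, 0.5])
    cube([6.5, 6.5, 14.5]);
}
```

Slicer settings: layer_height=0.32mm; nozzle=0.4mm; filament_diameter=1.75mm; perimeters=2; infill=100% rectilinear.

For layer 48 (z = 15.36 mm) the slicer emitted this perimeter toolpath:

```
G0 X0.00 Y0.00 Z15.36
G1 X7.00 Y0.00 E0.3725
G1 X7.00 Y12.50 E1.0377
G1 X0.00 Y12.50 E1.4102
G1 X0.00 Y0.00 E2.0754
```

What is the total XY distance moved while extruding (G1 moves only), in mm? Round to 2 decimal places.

39.00 mm

Sum the Euclidean lengths of each G1 segment: total = 39.00 mm.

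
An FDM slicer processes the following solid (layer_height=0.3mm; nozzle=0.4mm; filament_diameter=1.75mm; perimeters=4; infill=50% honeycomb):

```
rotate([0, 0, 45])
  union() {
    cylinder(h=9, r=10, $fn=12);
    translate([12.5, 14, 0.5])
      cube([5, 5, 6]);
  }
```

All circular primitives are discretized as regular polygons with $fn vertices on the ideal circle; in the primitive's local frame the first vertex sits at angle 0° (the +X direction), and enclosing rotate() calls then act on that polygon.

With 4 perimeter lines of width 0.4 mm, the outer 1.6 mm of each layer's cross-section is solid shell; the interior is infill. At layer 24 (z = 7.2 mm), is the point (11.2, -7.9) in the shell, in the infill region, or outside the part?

At z = 7.2 mm: the r=10 cylinder gives a regular 12-gon of circumradius 10 (constant along its height); the cube at (12.5, 14) is not intersected at this z (z outside [0.5, 6.5]); Taking the union: only the r=10 cylinder is present, so the union is just that shape — 1 connected region; (rotated 45° about Z; rotation is an isometry so areas/perimeters/island counts are preserved). Overall, the cross-section is a single solid region. Undo the 45° rotation: the query point maps to (2.333, -13.506) in the un-rotated model frame. The nearest boundary edge runs (-0.00, -10.00)→(5.00, -8.66); distance from the point to it = 3.99 mm. The point is not inside any of the regions above, so it lies outside the cross-section (3.99 mm from the nearest boundary).

outside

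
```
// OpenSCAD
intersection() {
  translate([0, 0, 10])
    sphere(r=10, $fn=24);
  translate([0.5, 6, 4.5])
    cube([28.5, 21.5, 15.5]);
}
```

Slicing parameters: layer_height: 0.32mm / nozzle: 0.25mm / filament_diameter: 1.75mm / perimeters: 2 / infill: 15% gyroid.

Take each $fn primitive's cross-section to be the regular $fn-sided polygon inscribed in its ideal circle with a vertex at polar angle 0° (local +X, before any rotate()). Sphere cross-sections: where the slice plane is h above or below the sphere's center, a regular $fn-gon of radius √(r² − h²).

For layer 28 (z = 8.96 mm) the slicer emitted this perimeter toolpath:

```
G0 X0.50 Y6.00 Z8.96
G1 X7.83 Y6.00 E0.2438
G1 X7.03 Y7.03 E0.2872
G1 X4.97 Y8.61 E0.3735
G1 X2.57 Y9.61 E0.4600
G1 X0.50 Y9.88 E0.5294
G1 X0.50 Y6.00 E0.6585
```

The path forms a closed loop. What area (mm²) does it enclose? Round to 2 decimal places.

Apply the shoelace formula to the sequence of (X, Y) vertices; enclosed area = 19.38 mm².

19.38 mm²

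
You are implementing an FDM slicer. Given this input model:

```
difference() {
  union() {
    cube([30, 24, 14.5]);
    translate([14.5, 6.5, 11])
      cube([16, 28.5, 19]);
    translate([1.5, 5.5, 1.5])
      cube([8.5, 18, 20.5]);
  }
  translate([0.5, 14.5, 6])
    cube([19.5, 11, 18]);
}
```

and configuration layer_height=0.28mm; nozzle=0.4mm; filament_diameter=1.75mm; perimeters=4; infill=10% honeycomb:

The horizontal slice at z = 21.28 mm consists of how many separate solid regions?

At z = 21.28 mm: the cube is not intersected at this z (z outside [0, 14.5]); the cube at (14.5, 6.5) is present — its section is the full 16×28.5 rectangle; the cube at (1.5, 5.5) (footprint 8.5×18) is included at this height; Combining (union): the 2 present regions are separate (no shared area or edge), so areas and boundary lengths simply add and each stays a separate island — 2 connected regions; the 19.5×11 cube at (0.5, 14.5) contributes its full rectangle; Subtracting the remaining from the first: starting from that combined region, the 19.5×11 cube at (0.5, 14.5) partially overlaps it — only the 137.00 mm² overlap (of its 214.50 mm²) is removed, clipping the outline — 2 connected regions. The result has 2 disconnected regions.

2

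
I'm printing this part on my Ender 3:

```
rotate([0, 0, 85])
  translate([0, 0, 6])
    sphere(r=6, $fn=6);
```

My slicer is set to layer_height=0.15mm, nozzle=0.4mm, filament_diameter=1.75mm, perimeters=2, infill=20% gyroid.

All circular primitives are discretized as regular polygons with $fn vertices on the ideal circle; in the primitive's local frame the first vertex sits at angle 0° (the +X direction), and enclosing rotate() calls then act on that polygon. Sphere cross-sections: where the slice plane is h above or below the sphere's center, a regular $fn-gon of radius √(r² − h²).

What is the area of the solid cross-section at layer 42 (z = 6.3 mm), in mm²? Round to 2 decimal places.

93.30 mm²

At z = 6.3 mm: the r=6 sphere contributes a regular 6-gon of circumradius √(6²−0.3²) = 5.992 (area = (6/2)·5.992²·sin(360°/6) = 93.30 mm²); (whole slice rotated 85° about Z — lengths, areas and connectivity unchanged). Overall, the cross-section is a single solid region. Net area = 93.30 mm².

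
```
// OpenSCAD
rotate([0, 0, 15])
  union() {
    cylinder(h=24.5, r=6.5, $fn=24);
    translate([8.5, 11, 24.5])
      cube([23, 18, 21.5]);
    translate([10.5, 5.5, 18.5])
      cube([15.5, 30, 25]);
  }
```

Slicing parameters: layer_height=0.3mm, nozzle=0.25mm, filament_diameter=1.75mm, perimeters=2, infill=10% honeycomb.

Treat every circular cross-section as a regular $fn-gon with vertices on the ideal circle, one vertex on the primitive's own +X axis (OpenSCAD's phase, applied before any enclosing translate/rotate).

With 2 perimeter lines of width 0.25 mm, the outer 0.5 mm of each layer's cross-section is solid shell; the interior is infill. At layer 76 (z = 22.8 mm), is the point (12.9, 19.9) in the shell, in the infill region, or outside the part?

At z = 22.8 mm: the cylinder: section is a regular 24-gon, circumradius r=6.5; the cube at (8.5, 11) is absent (z outside [24.5, 46]); the cube at (10.5, 5.5) is present — its section is the full 15.5×30 rectangle; Taking the union: the 2 present regions are separate (no shared area or edge), so areas and boundary lengths simply add and each stays a separate island — 2 connected regions; (whole slice rotated 15° about Z — lengths, areas and connectivity unchanged). Overall, the cross-section has 2 separate islands. Undo the 15° rotation: the query point maps to (17.611, 15.883) in the un-rotated model frame. The nearest boundary edge runs (10.50, 5.50)→(10.50, 35.50); distance from the point to it = 7.11 mm. (Shell/infill is judged within the island containing the point — the largest one.) The point is inside the cross-section and 7.11 mm from the nearest boundary — more than the 0.5 mm shell width (2 × 0.25), so it's in the infill interior.

infill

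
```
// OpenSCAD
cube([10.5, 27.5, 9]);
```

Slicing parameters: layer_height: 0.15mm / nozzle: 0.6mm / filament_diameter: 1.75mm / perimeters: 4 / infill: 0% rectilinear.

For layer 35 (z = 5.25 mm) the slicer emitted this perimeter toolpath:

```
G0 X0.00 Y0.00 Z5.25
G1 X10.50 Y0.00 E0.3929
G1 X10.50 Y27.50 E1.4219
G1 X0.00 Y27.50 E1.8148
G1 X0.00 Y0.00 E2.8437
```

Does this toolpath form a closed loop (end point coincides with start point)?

yes

Start point (G0): (0.00, 0.00). End point (last G1): the path returns to the start — closed.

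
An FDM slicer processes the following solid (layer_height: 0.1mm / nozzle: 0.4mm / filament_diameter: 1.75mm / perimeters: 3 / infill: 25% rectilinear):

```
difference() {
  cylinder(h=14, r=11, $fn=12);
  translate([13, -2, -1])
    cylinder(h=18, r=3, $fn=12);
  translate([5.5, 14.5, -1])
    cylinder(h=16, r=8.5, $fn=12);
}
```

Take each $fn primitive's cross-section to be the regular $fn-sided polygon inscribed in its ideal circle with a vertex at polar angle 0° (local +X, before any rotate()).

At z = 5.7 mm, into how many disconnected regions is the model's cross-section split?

1

At z = 5.7 mm: the r=11 cylinder gives a regular 12-gon of circumradius 11 (constant along its height); the r=3 cylinder at (13, -2) contributes a regular 12-gon of circumradius 3; the r=8.5 cylinder at (5.5, 14.5) gives a regular 12-gon of circumradius 8.5 (constant along its height); After the difference (first − rest): starting from the r=11 cylinder, the r=3 cylinder at (13, -2) partially overlaps it — only the 1.04 mm² overlap (of its 27.00 mm²) is removed, clipping the outline; the r=8.5 cylinder at (5.5, 14.5) partially overlaps it — only the 26.40 mm² overlap (of its 216.75 mm²) is removed, clipping the outline — 1 connected region. The result has 1 disconnected region.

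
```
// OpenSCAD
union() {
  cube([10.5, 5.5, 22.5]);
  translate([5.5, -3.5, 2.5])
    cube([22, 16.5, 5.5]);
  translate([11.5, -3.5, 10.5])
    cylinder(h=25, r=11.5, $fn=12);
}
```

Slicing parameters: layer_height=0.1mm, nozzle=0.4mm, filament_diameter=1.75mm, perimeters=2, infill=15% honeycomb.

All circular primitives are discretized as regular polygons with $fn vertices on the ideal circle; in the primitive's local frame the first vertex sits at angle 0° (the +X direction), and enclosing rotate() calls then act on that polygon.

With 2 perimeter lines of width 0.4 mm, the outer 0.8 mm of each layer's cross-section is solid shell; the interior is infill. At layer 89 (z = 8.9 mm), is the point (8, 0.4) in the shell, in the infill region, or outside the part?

shell

At z = 8.9 mm: the 10.5×5.5 cube contributes its full rectangle; the cube at (5.5, -3.5) does not reach this height (z outside [2.5, 8]); the cylinder at (11.5, -3.5) is not intersected at this z (z outside [10.5, 35.5]); Merging all regions: only the 10.5×5.5 cube is present, so the union is just that shape — 1 connected region. Overall, the cross-section is a single solid region. The nearest boundary edge runs (0.00, 0.00)→(10.50, 0.00); distance from the point to it = 0.40 mm. The point is inside the cross-section, 0.40 mm from the nearest boundary — within the 0.8 mm shell band (2 × 0.4).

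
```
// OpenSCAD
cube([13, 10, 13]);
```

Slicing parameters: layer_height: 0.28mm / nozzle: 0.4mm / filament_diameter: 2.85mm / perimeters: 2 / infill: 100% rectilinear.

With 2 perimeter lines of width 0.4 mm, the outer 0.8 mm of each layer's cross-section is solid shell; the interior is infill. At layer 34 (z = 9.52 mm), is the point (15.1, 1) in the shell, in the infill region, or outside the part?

outside

At z = 9.52 mm: the cube is present — its section is the full 13×10 rectangle. Overall, the cross-section is a single solid region. The nearest boundary edge runs (13.00, 0.00)→(13.00, 10.00); distance from the point to it = 2.10 mm. The point is not inside any of the regions above, so it lies outside the cross-section (2.10 mm from the nearest boundary).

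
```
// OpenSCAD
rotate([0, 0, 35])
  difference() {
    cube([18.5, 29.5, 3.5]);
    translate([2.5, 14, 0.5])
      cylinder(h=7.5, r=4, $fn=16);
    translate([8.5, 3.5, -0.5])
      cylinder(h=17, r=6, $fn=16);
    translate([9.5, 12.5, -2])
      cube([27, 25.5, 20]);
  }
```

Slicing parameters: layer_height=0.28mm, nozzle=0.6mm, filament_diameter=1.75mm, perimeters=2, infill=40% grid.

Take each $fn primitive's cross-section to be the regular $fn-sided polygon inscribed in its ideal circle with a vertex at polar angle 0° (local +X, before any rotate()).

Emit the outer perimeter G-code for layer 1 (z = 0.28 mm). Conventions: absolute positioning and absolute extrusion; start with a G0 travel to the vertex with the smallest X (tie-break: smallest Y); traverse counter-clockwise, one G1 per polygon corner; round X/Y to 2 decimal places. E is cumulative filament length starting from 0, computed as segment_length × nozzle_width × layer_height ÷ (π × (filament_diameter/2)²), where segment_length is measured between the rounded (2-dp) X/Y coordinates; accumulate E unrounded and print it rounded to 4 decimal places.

G0 X-16.92 Y24.16 Z0.28
G1 X0.00 Y0.00 E2.0602
G1 X3.08 Y2.16 E2.3229
G1 X1.73 Y2.68 E2.4240
G1 X0.04 Y4.30 E2.5875
G1 X-0.90 Y6.44 E2.7507
G1 X-0.95 Y8.78 E2.9142
G1 X-0.11 Y10.97 E3.0780
G1 X1.51 Y12.66 E3.2416
G1 X3.66 Y13.60 E3.4054
G1 X6.00 Y13.65 E3.5689
G1 X8.18 Y12.80 E3.7324
G1 X9.87 Y11.18 E3.8959
G1 X10.81 Y9.04 E4.0591
G1 X10.84 Y7.59 E4.1604
G1 X15.15 Y10.61 E4.5280
G1 X7.98 Y20.85 E5.4011
G1 X0.61 Y15.69 E6.0295
G1 X-9.14 Y29.61 E7.2166
G1 X-16.92 Y24.16 E7.8800

At z = 0.28 mm: the cube (footprint 18.5×29.5) is included at this height; the cylinder at (2.5, 14) is absent (z outside [0.5, 8]); the r=6 cylinder at (8.5, 3.5) gives a regular 16-gon of circumradius 6 (constant along its height); the cube at (9.5, 12.5) is present — its section is the full 27×25.5 rectangle; After the difference (first − rest): starting from the 18.5×29.5 cube, the r=6 cylinder at (8.5, 3.5) partially overlaps it — only the 93.99 mm² overlap (of its 110.21 mm²) is removed, clipping the outline; the 27×25.5 cube at (9.5, 12.5) partially overlaps it — only the 153.00 mm² overlap (of its 688.50 mm²) is removed, clipping the outline — 1 connected region; (whole slice rotated 35° about Z — lengths, areas and connectivity unchanged). The outline is a single polygon with 19 vertices. Extrusion per mm of travel: 0.6 × 0.28 / (π × 0.875²) = 0.069846. Accumulating E over each segment gives final E = 7.8800.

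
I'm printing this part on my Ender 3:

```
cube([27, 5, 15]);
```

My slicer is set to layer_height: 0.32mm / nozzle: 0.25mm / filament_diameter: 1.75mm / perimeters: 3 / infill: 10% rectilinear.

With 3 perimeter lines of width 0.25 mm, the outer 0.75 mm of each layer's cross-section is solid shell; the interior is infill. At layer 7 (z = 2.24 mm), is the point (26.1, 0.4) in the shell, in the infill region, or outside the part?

shell

At z = 2.24 mm: the cube is present — its section is the full 27×5 rectangle. Overall, the cross-section is a single solid region. The nearest boundary edge runs (0.00, 0.00)→(27.00, 0.00); distance from the point to it = 0.40 mm. The point is inside the cross-section, 0.40 mm from the nearest boundary — within the 0.75 mm shell band (3 × 0.25).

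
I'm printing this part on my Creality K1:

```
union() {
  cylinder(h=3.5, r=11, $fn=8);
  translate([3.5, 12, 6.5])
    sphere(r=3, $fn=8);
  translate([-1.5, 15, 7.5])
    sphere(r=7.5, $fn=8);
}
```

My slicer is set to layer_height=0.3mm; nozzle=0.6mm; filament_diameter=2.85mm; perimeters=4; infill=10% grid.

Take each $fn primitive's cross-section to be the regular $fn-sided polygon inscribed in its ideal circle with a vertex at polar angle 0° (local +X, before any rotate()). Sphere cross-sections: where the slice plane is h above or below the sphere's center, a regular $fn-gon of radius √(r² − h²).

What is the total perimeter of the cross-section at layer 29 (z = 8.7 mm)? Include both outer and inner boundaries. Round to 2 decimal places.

At z = 8.7 mm: the cylinder is absent (z outside [0, 3.5]); the r=3 sphere at (3.5, 12) contributes a regular 8-gon of circumradius √(3²−2.2²) = 2.040 (perimeter = 2·8·2.040·sin(180°/8) = 12.49 mm); the r=7.5 sphere at (-1.5, 15) contributes a regular 8-gon of circumradius √(7.5²−1.2²) = 7.403 (perimeter = 2·8·7.403·sin(180°/8) = 45.33 mm); Taking the union: the regions partially overlap (shared area 9.84 mm²), so the edge portions inside another operand are dropped and the merged outline is re-measured after clipping — boundary = 46.00 mm. Overall, the cross-section is a single solid region. Total boundary length (outer) = 46.00 mm.

46.00 mm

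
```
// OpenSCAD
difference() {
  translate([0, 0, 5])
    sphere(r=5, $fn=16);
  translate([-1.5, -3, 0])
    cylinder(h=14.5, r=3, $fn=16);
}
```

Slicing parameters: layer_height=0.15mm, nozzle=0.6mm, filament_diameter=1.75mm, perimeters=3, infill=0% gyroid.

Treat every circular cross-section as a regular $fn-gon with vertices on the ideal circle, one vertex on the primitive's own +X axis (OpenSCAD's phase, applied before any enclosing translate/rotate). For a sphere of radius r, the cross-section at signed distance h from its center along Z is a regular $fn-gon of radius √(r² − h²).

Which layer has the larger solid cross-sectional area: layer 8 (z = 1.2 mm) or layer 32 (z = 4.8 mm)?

Layer 8 (z = 1.2): the r=5 sphere slices to a regular 16-gon of circumradius 3.250 (√(r²−h²) with h=3.8 from center) (area = (16/2)·3.250²·sin(360°/16) = 32.33 mm²); the r=3 cylinder at (-1.5, -3) contributes a regular 16-gon of circumradius 3 (area = (16/2)·3.000²·sin(360°/16) = 27.55 mm²); After the difference (first − rest): starting from the r=5 sphere (32.33 mm²), the r=3 cylinder at (-1.5, -3) partially overlaps it — only the 10.25 mm² overlap (of its 27.55 mm²) is removed, clipping the outline — area = 22.08 mm². So its area = 22.08 mm². Layer 32 (z = 4.8): the r=5 sphere slices to a regular 16-gon of circumradius 4.996 (√(r²−h²) with h=0.2 from center) (area = (16/2)·4.996²·sin(360°/16) = 76.41 mm²); the r=3 cylinder at (-1.5, -3) gives a regular 16-gon of circumradius 3 (constant along its height) (area = (16/2)·3.000²·sin(360°/16) = 27.55 mm²); Taking the first minus the rest: starting from the r=5 sphere (76.41 mm²), the r=3 cylinder at (-1.5, -3) partially overlaps it — only the 21.22 mm² overlap (of its 27.55 mm²) is removed, clipping the outline — area = 55.19 mm². So its area = 55.19 mm². Layer 32 is larger (55.19 vs 22.08 mm²).

layer 32 (z = 4.8 mm)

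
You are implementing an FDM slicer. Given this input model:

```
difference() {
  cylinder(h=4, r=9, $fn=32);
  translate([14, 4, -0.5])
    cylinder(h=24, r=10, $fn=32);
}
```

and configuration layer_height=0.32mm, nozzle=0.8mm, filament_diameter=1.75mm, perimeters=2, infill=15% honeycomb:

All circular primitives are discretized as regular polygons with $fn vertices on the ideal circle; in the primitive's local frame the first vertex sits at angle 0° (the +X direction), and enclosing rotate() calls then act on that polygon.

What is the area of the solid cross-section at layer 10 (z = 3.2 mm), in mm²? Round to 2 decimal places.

At z = 3.2 mm: the r=9 cylinder contributes a regular 32-gon of circumradius 9 (area = (32/2)·9.000²·sin(360°/32) = 252.84 mm²); the r=10 cylinder at (14, 4) contributes a regular 32-gon of circumradius 10 (area = (32/2)·10.000²·sin(360°/32) = 312.14 mm²); Taking the first minus the rest: starting from the r=9 cylinder (252.84 mm²), the r=10 cylinder at (14, 4) partially overlaps it — only the 36.19 mm² overlap (of its 312.14 mm²) is removed, clipping the outline — area = 216.64 mm². Overall, the cross-section is a single solid region. Net area = 216.64 mm².

216.64 mm²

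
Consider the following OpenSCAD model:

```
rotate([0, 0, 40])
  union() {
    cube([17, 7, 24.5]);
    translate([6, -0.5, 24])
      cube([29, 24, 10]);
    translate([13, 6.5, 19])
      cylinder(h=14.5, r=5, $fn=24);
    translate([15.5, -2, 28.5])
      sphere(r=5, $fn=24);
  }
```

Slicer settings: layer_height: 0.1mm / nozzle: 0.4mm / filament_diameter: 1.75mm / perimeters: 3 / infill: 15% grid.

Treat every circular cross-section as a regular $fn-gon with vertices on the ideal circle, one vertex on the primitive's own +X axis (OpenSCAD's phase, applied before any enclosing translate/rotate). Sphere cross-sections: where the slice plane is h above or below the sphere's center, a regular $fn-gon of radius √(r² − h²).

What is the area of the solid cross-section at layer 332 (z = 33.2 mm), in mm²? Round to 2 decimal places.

704.83 mm²

At z = 33.2 mm: the cube is absent (z outside [0, 24.5]); the cube at (6, -0.5) is present — its section is the full 29×24 rectangle (area 696.00 mm²); the cylinder at (13, 6.5): section is a regular 24-gon, circumradius r=5 (area = (24/2)·5.000²·sin(360°/24) = 77.65 mm²); the sphere at (15.5, -2): section is a regular 24-gon, circumradius = √(r²−h²) = √(5²−4.7²) = 1.706 (area = (24/2)·1.706²·sin(360°/24) = 9.04 mm²); Merging all regions: the regions partially overlap — summed areas 782.68 mm² minus the doubly-counted overlap 77.85 mm² gives 704.83 mm² — area = 704.83 mm²; (rotated 40° about Z; rotation is an isometry so areas/perimeters/island counts are preserved). Overall, the cross-section is a single solid region. Net area = 704.83 mm².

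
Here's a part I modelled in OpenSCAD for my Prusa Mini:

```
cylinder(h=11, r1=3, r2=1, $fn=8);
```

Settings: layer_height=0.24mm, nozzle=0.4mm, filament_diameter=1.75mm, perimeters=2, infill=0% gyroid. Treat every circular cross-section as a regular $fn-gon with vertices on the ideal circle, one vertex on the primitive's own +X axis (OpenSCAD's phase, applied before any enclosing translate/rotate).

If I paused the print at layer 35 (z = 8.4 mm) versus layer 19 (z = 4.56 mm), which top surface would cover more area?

layer 19 (z = 4.56 mm)

Layer 35 (z = 8.4): the cone: at t=0.764 of its height the radius interpolates to r₁+(r₂−r₁)t = 1.473, giving a regular 8-gon of that circumradius (area = (8/2)·1.473²·sin(360°/8) = 6.13 mm²). So its area = 6.13 mm². Layer 19 (z = 4.56): the cone (r1=3→r2=1) has section circumradius 2.171 here — a regular 8-gon (area = (8/2)·2.171²·sin(360°/8) = 13.33 mm²). So its area = 13.33 mm². Layer 19 is larger (13.33 vs 6.13 mm²).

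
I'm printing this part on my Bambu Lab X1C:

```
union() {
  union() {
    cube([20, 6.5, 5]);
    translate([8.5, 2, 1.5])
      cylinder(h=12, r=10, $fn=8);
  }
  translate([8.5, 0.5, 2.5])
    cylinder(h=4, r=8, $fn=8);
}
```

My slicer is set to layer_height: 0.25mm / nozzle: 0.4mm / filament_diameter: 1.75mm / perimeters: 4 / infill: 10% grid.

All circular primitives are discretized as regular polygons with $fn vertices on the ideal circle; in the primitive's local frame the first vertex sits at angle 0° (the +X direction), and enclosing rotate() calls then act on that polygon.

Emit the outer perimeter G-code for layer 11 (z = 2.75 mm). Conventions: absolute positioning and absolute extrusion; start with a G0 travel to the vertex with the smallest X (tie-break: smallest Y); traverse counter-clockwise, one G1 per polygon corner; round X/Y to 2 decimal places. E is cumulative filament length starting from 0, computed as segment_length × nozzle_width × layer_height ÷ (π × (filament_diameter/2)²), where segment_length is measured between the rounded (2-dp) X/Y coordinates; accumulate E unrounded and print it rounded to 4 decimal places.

At z = 2.75 mm: the cube (footprint 20×6.5) is included at this height; the r=10 cylinder at (8.5, 2) contributes a regular 8-gon of circumradius 10; Taking the union: the regions partially overlap (shared area 115.07 mm²), so overlapping operands fuse into one piece — 1 connected region; the cylinder at (8.5, 0.5): section is a regular 8-gon, circumradius r=8; Taking the union: the r=8 cylinder at (8.5, 0.5) lies entirely inside that combined region, so the union is just that combined region — 1 connected region. The outline is a single polygon with 14 vertices. Extrusion per mm of travel: 0.4 × 0.25 / (π × 0.875²) = 0.041575. Accumulating E over each segment gives final E = 2.7718.

G0 X-1.50 Y2.00 Z2.75
G1 X1.43 Y-5.07 E0.3182
G1 X8.50 Y-8.00 E0.6364
G1 X15.57 Y-5.07 E0.9545
G1 X17.67 Y0.00 E1.1827
G1 X20.00 Y0.00 E1.2796
G1 X20.00 Y6.50 E1.5498
G1 X16.64 Y6.50 E1.6895
G1 X15.57 Y9.07 E1.8052
G1 X8.50 Y12.00 E2.1234
G1 X1.43 Y9.07 E2.4416
G1 X0.36 Y6.50 E2.5573
G1 X0.00 Y6.50 E2.5723
G1 X0.00 Y5.62 E2.6089
G1 X-1.50 Y2.00 E2.7718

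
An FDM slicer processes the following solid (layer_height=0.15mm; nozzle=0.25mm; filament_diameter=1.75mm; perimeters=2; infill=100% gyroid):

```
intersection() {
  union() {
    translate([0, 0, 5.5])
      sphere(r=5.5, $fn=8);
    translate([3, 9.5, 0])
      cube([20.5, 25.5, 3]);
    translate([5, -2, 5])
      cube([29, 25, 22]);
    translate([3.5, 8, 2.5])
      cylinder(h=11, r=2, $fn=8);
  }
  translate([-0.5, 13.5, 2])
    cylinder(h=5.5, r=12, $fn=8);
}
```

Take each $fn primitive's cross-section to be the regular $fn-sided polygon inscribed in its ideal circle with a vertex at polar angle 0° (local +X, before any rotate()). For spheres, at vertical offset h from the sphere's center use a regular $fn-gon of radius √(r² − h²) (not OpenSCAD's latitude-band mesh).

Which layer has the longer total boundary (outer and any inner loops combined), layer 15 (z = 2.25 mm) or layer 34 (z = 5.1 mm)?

Layer 15 (z = 2.25): the r=5.5 sphere contributes a regular 8-gon of circumradius √(5.5²−3.25²) = 4.437 (perimeter = 2·8·4.437·sin(180°/8) = 27.17 mm); the cube at (3, 9.5) (footprint 20.5×25.5) is included at this height (perimeter 92.00 mm); the cube at (5, -2) does not reach this height (z outside [5, 27]); the cylinder at (3.5, 8) does not reach this height (z outside [2.5, 13.5]); Combining (union): the 2 present regions are separate (no shared area or edge), so areas and boundary lengths simply add and each stays a separate island — boundary = 119.17 mm; the r=12 cylinder at (-0.5, 13.5) contributes a regular 8-gon of circumradius 12 (perimeter = 2·8·12.000·sin(180°/8) = 73.48 mm); Taking the intersection: the r=12 cylinder at (-0.5, 13.5) partially overlaps the result so far; clipping to the common part keeps 103.27 mm² — boundary = 54.77 mm. So its perimeter = 54.77 mm. Layer 34 (z = 5.1): the r=5.5 sphere contributes a regular 8-gon of circumradius √(5.5²−0.4²) = 5.485 (perimeter = 2·8·5.485·sin(180°/8) = 33.59 mm); the cube at (3, 9.5) is absent (z outside [0, 3]); the cube at (5, -2) is present — its section is the full 29×25 rectangle (perimeter 108.00 mm); the cylinder at (3.5, 8): section is a regular 8-gon, circumradius r=2 (perimeter = 2·8·2.000·sin(180°/8) = 12.25 mm); Merging all regions: the regions partially overlap (shared area 1.17 mm²), so the edge portions inside another operand are dropped and the merged outline is re-measured after clipping — boundary = 143.92 mm; the r=12 cylinder at (-0.5, 13.5) contributes a regular 8-gon of circumradius 12 (perimeter = 2·8·12.000·sin(180°/8) = 73.48 mm); Taking the intersection: the r=12 cylinder at (-0.5, 13.5) partially overlaps that combined region; clipping to the common part keeps 113.40 mm² — boundary = 70.04 mm. So its perimeter = 70.04 mm. Layer 34 is larger (70.04 vs 54.77 mm).

layer 34 (z = 5.1 mm)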